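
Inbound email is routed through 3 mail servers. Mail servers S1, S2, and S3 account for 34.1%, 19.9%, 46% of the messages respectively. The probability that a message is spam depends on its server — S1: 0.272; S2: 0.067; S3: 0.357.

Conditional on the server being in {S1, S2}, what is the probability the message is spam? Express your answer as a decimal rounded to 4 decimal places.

P(S|J) ≈ 0.1965

Let J = {S1, S2}.
P(J) = 0.341 + 0.199 = 0.54.
P(S ∩ J) = 0.272·0.341 + 0.067·0.199 = 0.092752 + 0.013333 = 0.106085.
P(S | J) = 0.106085 / 0.54 = 0.196454…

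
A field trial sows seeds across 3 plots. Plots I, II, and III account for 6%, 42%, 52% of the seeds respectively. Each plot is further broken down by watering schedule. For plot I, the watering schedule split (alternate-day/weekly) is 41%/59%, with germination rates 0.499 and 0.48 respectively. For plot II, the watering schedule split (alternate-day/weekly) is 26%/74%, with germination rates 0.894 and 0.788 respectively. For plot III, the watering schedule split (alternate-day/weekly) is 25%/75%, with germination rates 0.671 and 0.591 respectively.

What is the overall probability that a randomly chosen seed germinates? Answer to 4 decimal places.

P(G|I) = 0.41·0.499 + 0.59·0.48 = 0.20459 + 0.2832 = 0.48779
P(G|II) = 0.26·0.894 + 0.74·0.788 = 0.23244 + 0.58312 = 0.81556
P(G|III) = 0.25·0.671 + 0.75·0.591 = 0.16775 + 0.44325 = 0.611
By total probability over the outer partition,
P(G) = 0.06·0.48779 + 0.42·0.81556 + 0.52·0.611
      = 0.0292674 + 0.3425352 + 0.31772 = 0.6895226

0.6895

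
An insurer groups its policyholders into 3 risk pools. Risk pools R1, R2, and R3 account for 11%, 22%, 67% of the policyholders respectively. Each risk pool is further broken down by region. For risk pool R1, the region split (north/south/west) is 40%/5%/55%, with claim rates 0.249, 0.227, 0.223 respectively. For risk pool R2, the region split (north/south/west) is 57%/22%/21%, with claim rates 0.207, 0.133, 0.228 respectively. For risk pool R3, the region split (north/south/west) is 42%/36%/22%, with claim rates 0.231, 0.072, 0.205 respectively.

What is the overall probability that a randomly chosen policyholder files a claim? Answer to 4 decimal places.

P(C|R1) = 0.4·0.249 + 0.05·0.227 + 0.55·0.223 = 0.0996 + 0.01135 + 0.12265 = 0.2336
P(C|R2) = 0.57·0.207 + 0.22·0.133 + 0.21·0.228 = 0.11799 + 0.02926 + 0.04788 = 0.19513
P(C|R3) = 0.42·0.231 + 0.36·0.072 + 0.22·0.205 = 0.09702 + 0.02592 + 0.0451 = 0.16804
By total probability over the outer partition,
P(C) = 0.11·0.2336 + 0.22·0.19513 + 0.67·0.16804
      = 0.025696 + 0.0429286 + 0.1125868 = 0.1812114

P(C) ≈ 0.1812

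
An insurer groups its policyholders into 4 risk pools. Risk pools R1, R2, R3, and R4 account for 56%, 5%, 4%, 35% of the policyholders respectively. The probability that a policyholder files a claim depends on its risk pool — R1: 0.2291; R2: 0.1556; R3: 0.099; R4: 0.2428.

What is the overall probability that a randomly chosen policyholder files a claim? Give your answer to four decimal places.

P(C) = P(C|R1)·P(R1) + P(C|R2)·P(R2) + P(C|R3)·P(R3) + P(C|R4)·P(R4)
      = 0.2291·0.56 + 0.1556·0.05 + 0.099·0.04 + 0.2428·0.35
      = 0.128296 + 0.00778 + 0.00396 + 0.08498 = 0.225016

0.2250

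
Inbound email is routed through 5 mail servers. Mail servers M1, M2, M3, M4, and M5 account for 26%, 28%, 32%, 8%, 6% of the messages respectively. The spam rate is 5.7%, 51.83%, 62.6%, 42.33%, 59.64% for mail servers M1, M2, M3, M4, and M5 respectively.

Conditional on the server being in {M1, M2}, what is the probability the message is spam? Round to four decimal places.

Let J = {M1, M2}.
P(J) = 0.26 + 0.28 = 0.54.
P(S ∩ J) = 0.057·0.26 + 0.5183·0.28 = 0.01482 + 0.145124 = 0.159944.
P(S | J) = 0.159944 / 0.54 = 0.296193…

0.2962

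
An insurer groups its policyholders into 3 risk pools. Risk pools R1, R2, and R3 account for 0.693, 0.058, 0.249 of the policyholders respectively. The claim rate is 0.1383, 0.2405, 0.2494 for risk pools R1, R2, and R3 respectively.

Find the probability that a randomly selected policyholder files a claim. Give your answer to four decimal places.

Using total probability over the partition,
P(C) = P(C|R1)·P(R1) + P(C|R2)·P(R2) + P(C|R3)·P(R3)
      = 0.1383·0.693 + 0.2405·0.058 + 0.2494·0.249
      = 0.0958419 + 0.013949 + 0.0621006 = 0.1718915

0.1719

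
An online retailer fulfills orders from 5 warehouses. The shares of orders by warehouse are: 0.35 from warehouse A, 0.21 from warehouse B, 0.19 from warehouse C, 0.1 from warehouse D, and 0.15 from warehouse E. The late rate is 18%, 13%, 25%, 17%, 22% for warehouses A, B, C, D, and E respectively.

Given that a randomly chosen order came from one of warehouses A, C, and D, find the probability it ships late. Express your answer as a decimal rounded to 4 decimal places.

0.1992

Let S = {A, C, D}.
P(S) = 0.35 + 0.19 + 0.1 = 0.64.
P(L ∩ S) = 0.18·0.35 + 0.25·0.19 + 0.17·0.1 = 0.063 + 0.0475 + 0.017 = 0.1275.
P(L | S) = 0.1275 / 0.64 = 0.199219…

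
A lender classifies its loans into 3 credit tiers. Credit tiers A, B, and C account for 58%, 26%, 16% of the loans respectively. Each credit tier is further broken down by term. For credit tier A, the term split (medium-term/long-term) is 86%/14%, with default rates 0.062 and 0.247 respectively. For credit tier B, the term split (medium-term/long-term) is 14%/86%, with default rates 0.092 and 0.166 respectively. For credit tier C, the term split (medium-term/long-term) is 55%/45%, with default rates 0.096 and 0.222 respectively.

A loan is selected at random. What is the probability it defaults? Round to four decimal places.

P(D|A) = 0.86·0.062 + 0.14·0.247 = 0.05332 + 0.03458 = 0.0879
P(D|B) = 0.14·0.092 + 0.86·0.166 = 0.01288 + 0.14276 = 0.15564
P(D|C) = 0.55·0.096 + 0.45·0.222 = 0.0528 + 0.0999 = 0.1527
Then overall,
P(D) = 0.58·0.0879 + 0.26·0.15564 + 0.16·0.1527
      = 0.050982 + 0.0404664 + 0.024432 = 0.1158804

0.1159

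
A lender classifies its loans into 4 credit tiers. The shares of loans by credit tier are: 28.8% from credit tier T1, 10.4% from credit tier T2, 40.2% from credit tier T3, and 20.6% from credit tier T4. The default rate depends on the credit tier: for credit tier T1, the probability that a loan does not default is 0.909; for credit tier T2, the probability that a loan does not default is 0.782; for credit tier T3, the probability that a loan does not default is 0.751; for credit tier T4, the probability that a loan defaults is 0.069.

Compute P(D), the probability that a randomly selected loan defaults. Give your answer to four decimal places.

P(D|T1) = 1 − 0.909 = 0.091.
P(D|T2) = 1 − 0.782 = 0.218.
P(D|T3) = 1 − 0.751 = 0.249.
By the law of total probability,
P(D) = P(D|T1)·P(T1) + P(D|T2)·P(T2) + P(D|T3)·P(T3) + P(D|T4)·P(T4)
      = 0.091·0.288 + 0.218·0.104 + 0.249·0.402 + 0.069·0.206
      = 0.026208 + 0.022672 + 0.100098 + 0.014214 = 0.163192

0.1632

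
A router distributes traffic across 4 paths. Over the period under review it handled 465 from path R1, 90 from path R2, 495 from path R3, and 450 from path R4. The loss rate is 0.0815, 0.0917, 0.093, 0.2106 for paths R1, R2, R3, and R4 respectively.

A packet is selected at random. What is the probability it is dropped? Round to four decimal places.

0.1246

Total: 465 + 90 + 495 + 450 = 1500.
P(R1) = 465/1500 = 0.31. P(R2) = 90/1500 = 0.06. P(R3) = 495/1500 = 0.33. P(R4) = 450/1500 = 0.3.
P(L) = P(L|R1)·P(R1) + P(L|R2)·P(R2) + P(L|R3)·P(R3) + P(L|R4)·P(R4)
      = 0.0815·0.31 + 0.0917·0.06 + 0.093·0.33 + 0.2106·0.3
      = 0.025265 + 0.005502 + 0.03069 + 0.06318 = 0.124637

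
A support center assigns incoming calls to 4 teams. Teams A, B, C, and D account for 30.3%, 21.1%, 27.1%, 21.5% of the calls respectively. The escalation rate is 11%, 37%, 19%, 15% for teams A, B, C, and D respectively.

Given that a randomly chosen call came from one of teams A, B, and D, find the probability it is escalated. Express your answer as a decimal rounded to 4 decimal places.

Let S = {A, B, D}.
P(S) = 0.303 + 0.211 + 0.215 = 0.729.
P(E ∩ S) = 0.11·0.303 + 0.37·0.211 + 0.15·0.215 = 0.03333 + 0.07807 + 0.03225 = 0.14365.
P(E | S) = 0.14365 / 0.729 = 0.197051…

0.1971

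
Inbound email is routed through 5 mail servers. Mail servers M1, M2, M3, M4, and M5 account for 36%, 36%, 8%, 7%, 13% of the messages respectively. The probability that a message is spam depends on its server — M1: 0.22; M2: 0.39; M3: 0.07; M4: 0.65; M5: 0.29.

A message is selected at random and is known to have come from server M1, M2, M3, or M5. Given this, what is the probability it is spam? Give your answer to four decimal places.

P(S|J) ≈ 0.2827

Let J = {M1, M2, M3, M5}.
P(J) = 0.36 + 0.36 + 0.08 + 0.13 = 0.93.
P(S ∩ J) = 0.22·0.36 + 0.39·0.36 + 0.07·0.08 + 0.29·0.13 = 0.0792 + 0.1404 + 0.0056 + 0.0377 = 0.2629.
P(S | J) = 0.2629 / 0.93 = 0.282688…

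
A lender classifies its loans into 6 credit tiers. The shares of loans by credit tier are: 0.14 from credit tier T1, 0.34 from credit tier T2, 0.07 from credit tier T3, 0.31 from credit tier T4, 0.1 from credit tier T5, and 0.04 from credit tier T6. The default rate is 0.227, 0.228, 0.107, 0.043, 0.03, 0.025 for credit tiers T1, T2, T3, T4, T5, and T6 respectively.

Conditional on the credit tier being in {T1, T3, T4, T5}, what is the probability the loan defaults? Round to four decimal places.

P(D|S) ≈ 0.0897

Let S = {T1, T3, T4, T5}.
P(S) = 0.14 + 0.07 + 0.31 + 0.1 = 0.62.
P(D ∩ S) = 0.227·0.14 + 0.107·0.07 + 0.043·0.31 + 0.03·0.1 = 0.03178 + 0.00749 + 0.01333 + 0.003 = 0.0556.
P(D | S) = 0.0556 / 0.62 = 0.089677…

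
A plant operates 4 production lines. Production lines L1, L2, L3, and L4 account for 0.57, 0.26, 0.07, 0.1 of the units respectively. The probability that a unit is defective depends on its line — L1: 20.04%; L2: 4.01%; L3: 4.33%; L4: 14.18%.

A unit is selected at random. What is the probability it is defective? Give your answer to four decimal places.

P(D) = P(D|L1)·P(L1) + P(D|L2)·P(L2) + P(D|L3)·P(L3) + P(D|L4)·P(L4)
      = 0.2004·0.57 + 0.0401·0.26 + 0.0433·0.07 + 0.1418·0.1
      = 0.114228 + 0.010426 + 0.003031 + 0.01418 = 0.141865

0.1419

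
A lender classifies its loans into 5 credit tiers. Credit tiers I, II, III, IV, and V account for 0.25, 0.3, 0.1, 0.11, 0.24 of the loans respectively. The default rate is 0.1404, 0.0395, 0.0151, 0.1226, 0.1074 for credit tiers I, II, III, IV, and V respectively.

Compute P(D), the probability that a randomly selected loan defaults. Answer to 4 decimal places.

P(D) = P(D|I)·P(I) + P(D|II)·P(II) + P(D|III)·P(III) + P(D|IV)·P(IV) + P(D|V)·P(V)
      = 0.1404·0.25 + 0.0395·0.3 + 0.0151·0.1 + 0.1226·0.11 + 0.1074·0.24
      = 0.0351 + 0.01185 + 0.00151 + 0.013486 + 0.025776 = 0.087722

0.0877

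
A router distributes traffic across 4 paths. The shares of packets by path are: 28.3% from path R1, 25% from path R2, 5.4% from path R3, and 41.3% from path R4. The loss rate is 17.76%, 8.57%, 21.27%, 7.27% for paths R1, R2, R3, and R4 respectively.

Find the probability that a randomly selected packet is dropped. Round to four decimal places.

0.1132

P(L) = P(L|R1)·P(R1) + P(L|R2)·P(R2) + P(L|R3)·P(R3) + P(L|R4)·P(R4)
      = 0.1776·0.283 + 0.0857·0.25 + 0.2127·0.054 + 0.0727·0.413
      = 0.0502608 + 0.021425 + 0.0114858 + 0.0300251 = 0.1131967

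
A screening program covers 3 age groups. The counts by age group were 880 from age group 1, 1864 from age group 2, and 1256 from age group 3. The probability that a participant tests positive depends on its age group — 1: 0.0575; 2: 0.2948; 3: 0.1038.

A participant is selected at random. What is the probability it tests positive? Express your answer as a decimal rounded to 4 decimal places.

P(T) ≈ 0.1826

Total: 880 + 1864 + 1256 = 4000.
P(1) = 880/4000 = 0.22. P(2) = 1864/4000 = 0.466. P(3) = 1256/4000 = 0.314.
P(T) = P(T|1)·P(1) + P(T|2)·P(2) + P(T|3)·P(3)
      = 0.0575·0.22 + 0.2948·0.466 + 0.1038·0.314
      = 0.01265 + 0.1373768 + 0.0325932 = 0.18262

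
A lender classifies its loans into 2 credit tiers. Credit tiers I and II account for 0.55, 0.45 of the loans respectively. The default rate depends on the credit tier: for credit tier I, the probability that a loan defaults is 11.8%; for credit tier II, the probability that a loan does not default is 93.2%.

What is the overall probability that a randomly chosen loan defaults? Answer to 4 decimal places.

P(D) ≈ 0.0955

P(D|II) = 1 − 0.932 = 0.068.
Summing over the partition,
P(D) = P(D|I)·P(I) + P(D|II)·P(II)
      = 0.118·0.55 + 0.068·0.45
      = 0.0649 + 0.0306 = 0.0955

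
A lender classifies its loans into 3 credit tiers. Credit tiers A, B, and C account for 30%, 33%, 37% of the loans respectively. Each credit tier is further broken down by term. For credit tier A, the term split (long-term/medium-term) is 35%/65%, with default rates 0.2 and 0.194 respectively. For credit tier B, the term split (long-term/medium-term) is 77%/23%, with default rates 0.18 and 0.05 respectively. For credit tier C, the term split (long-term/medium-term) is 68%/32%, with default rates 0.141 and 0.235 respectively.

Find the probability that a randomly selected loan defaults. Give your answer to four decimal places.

P(D|A) = 0.35·0.2 + 0.65·0.194 = 0.07 + 0.1261 = 0.1961
P(D|B) = 0.77·0.18 + 0.23·0.05 = 0.1386 + 0.0115 = 0.1501
P(D|C) = 0.68·0.141 + 0.32·0.235 = 0.09588 + 0.0752 = 0.17108
By total probability over the outer partition,
P(D) = 0.3·0.1961 + 0.33·0.1501 + 0.37·0.17108
      = 0.05883 + 0.049533 + 0.0632996 = 0.1716626

P(D) ≈ 0.1717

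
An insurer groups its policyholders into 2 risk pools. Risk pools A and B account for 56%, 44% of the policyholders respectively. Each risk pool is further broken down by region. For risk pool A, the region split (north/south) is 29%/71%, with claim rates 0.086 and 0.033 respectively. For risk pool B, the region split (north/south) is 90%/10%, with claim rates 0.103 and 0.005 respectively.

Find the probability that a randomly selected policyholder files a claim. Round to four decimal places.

P(C) ≈ 0.0681

P(C|A) = 0.29·0.086 + 0.71·0.033 = 0.02494 + 0.02343 = 0.04837
P(C|B) = 0.9·0.103 + 0.1·0.005 = 0.0927 + 0.0005 = 0.0932
Then overall,
P(C) = 0.56·0.04837 + 0.44·0.0932
      = 0.0270872 + 0.041008 = 0.0680952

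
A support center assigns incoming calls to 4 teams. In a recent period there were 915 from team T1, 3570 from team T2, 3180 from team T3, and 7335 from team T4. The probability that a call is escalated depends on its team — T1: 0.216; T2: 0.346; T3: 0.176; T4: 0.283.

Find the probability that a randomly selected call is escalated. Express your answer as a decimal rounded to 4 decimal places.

Total: 915 + 3570 + 3180 + 7335 = 15000.
P(T1) = 915/15000 = 0.061. P(T2) = 3570/15000 = 0.238. P(T3) = 3180/15000 = 0.212. P(T4) = 7335/15000 = 0.489.
P(E) = P(E|T1)·P(T1) + P(E|T2)·P(T2) + P(E|T3)·P(T3) + P(E|T4)·P(T4)
      = 0.216·0.061 + 0.346·0.238 + 0.176·0.212 + 0.283·0.489
      = 0.013176 + 0.082348 + 0.037312 + 0.138387 = 0.271223

0.2712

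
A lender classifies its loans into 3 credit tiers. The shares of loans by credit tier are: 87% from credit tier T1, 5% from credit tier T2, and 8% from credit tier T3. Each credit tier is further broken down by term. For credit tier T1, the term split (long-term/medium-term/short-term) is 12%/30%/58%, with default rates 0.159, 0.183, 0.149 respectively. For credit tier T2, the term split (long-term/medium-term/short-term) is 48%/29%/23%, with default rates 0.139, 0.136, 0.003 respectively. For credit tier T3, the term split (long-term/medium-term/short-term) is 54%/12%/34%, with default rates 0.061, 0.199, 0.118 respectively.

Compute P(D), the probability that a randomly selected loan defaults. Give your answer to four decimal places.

P(D|T1) = 0.12·0.159 + 0.3·0.183 + 0.58·0.149 = 0.01908 + 0.0549 + 0.08642 = 0.1604
P(D|T2) = 0.48·0.139 + 0.29·0.136 + 0.23·0.003 = 0.06672 + 0.03944 + 0.00069 = 0.10685
P(D|T3) = 0.54·0.061 + 0.12·0.199 + 0.34·0.118 = 0.03294 + 0.02388 + 0.04012 = 0.09694
Then overall,
P(D) = 0.87·0.1604 + 0.05·0.10685 + 0.08·0.09694
      = 0.139548 + 0.0053425 + 0.0077552 = 0.1526457

P(D) ≈ 0.1526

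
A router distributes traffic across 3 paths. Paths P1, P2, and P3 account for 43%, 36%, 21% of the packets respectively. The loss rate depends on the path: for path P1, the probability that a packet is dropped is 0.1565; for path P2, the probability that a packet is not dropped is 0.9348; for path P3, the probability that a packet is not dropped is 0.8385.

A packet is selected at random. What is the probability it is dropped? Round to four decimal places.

P(L|P2) = 1 − 0.9348 = 0.0652.
P(L|P3) = 1 − 0.8385 = 0.1615.
P(L) = P(L|P1)·P(P1) + P(L|P2)·P(P2) + P(L|P3)·P(P3)
      = 0.1565·0.43 + 0.0652·0.36 + 0.1615·0.21
      = 0.067295 + 0.023472 + 0.033915 = 0.124682

0.1247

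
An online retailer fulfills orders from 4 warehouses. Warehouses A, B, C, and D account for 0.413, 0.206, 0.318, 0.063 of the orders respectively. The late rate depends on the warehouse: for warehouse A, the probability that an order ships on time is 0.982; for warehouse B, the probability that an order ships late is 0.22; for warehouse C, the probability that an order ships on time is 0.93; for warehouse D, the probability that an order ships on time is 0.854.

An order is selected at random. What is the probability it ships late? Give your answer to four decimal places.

P(L|A) = 1 − 0.982 = 0.018.
P(L|C) = 1 − 0.93 = 0.07.
P(L|D) = 1 − 0.854 = 0.146.
Using total probability over the partition,
P(L) = P(L|A)·P(A) + P(L|B)·P(B) + P(L|C)·P(C) + P(L|D)·P(D)
      = 0.018·0.413 + 0.22·0.206 + 0.07·0.318 + 0.146·0.063
      = 0.007434 + 0.04532 + 0.02226 + 0.009198 = 0.084212

P(L) ≈ 0.0842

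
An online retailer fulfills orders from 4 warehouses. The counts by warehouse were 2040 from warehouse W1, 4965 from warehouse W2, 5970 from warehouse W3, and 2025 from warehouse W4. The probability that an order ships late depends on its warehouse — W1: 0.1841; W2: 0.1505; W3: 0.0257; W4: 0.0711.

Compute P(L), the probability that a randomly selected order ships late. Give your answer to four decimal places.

Total: 2040 + 4965 + 5970 + 2025 = 15000.
P(W1) = 2040/15000 = 0.136. P(W2) = 4965/15000 = 0.331. P(W3) = 5970/15000 = 0.398. P(W4) = 2025/15000 = 0.135.
By the law of total probability,
P(L) = P(L|W1)·P(W1) + P(L|W2)·P(W2) + P(L|W3)·P(W3) + P(L|W4)·P(W4)
      = 0.1841·0.136 + 0.1505·0.331 + 0.0257·0.398 + 0.0711·0.135
      = 0.0250376 + 0.0498155 + 0.0102286 + 0.0095985 = 0.0946802

0.0947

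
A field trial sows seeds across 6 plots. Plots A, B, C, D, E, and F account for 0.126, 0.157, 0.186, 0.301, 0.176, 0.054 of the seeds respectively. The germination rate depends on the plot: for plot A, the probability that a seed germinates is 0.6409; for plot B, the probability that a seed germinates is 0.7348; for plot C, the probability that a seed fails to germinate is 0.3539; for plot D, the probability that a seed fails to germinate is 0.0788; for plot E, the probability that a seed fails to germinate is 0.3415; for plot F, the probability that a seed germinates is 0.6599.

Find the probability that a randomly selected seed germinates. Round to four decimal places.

P(G|C) = 1 − 0.3539 = 0.6461.
P(G|D) = 1 − 0.0788 = 0.9212.
P(G|E) = 1 − 0.3415 = 0.6585.
P(G) = P(G|A)·P(A) + P(G|B)·P(B) + P(G|C)·P(C) + P(G|D)·P(D) + P(G|E)·P(E) + P(G|F)·P(F)
      = 0.6409·0.126 + 0.7348·0.157 + 0.6461·0.186 + 0.9212·0.301 + 0.6585·0.176 + 0.6599·0.054
      = 0.0807534 + 0.1153636 + 0.1201746 + 0.2772812 + 0.115896 + 0.0356346 = 0.7451034

P(G) ≈ 0.7451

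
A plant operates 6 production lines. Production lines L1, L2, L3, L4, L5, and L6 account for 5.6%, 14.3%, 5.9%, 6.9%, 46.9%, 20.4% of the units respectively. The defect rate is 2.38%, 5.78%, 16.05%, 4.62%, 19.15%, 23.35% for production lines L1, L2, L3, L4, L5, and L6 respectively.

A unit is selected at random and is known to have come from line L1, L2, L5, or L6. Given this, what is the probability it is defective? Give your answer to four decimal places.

0.1686

Let S = {L1, L2, L5, L6}.
P(S) = 0.056 + 0.143 + 0.469 + 0.204 = 0.872.
P(D ∩ S) = 0.0238·0.056 + 0.0578·0.143 + 0.1915·0.469 + 0.2335·0.204 = 0.0013328 + 0.0082654 + 0.0898135 + 0.047634 = 0.1470457.
P(D | S) = 0.1470457 / 0.872 = 0.168630…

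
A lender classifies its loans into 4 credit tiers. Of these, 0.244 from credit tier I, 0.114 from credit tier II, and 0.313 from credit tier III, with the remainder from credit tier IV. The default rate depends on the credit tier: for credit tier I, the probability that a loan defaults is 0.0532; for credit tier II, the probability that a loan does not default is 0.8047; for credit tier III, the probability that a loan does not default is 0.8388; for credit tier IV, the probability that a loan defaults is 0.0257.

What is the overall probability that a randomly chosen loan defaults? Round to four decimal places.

0.0942

P(IV) = 1 − (0.244 + 0.114 + 0.313) = 0.329.
P(D|II) = 1 − 0.8047 = 0.1953.
P(D|III) = 1 − 0.8388 = 0.1612.
P(D) = P(D|I)·P(I) + P(D|II)·P(II) + P(D|III)·P(III) + P(D|IV)·P(IV)
      = 0.0532·0.244 + 0.1953·0.114 + 0.1612·0.313 + 0.0257·0.329
      = 0.0129808 + 0.0222642 + 0.0504556 + 0.0084553 = 0.0941559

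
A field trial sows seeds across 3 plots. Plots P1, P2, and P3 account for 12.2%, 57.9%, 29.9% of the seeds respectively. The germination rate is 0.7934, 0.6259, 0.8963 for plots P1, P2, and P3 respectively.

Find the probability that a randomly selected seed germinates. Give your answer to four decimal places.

0.7272

Summing over the partition,
P(G) = P(G|P1)·P(P1) + P(G|P2)·P(P2) + P(G|P3)·P(P3)
      = 0.7934·0.122 + 0.6259·0.579 + 0.8963·0.299
      = 0.0967948 + 0.3623961 + 0.2679937 = 0.7271846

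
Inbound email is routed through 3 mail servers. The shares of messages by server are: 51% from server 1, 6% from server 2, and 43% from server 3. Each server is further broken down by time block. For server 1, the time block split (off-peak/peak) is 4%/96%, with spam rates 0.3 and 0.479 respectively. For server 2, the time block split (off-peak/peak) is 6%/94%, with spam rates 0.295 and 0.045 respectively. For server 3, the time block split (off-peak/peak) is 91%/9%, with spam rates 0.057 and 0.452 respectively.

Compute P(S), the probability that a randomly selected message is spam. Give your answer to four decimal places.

0.2840

P(S|1) = 0.04·0.3 + 0.96·0.479 = 0.012 + 0.45984 = 0.47184
P(S|2) = 0.06·0.295 + 0.94·0.045 = 0.0177 + 0.0423 = 0.06
P(S|3) = 0.91·0.057 + 0.09·0.452 = 0.05187 + 0.04068 = 0.09255
By total probability over the outer partition,
P(S) = 0.51·0.47184 + 0.06·0.06 + 0.43·0.09255
      = 0.2406384 + 0.0036 + 0.0397965 = 0.2840349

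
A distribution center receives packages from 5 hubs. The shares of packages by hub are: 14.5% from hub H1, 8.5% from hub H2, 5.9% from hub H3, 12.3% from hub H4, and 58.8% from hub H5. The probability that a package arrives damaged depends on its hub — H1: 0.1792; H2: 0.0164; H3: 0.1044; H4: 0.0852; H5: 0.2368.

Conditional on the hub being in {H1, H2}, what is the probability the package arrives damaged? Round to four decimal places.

P(D|S) ≈ 0.1190

Let S = {H1, H2}.
P(S) = 0.145 + 0.085 = 0.23.
P(D ∩ S) = 0.1792·0.145 + 0.0164·0.085 = 0.025984 + 0.001394 = 0.027378.
P(D | S) = 0.027378 / 0.23 = 0.119035…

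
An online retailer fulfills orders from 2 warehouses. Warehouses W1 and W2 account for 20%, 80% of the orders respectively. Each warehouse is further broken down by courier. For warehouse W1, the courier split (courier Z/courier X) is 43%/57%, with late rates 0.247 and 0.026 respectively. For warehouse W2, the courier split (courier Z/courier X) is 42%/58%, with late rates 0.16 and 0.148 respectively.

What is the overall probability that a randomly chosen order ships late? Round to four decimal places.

P(L) ≈ 0.1466

P(L|W1) = 0.43·0.247 + 0.57·0.026 = 0.10621 + 0.01482 = 0.12103
P(L|W2) = 0.42·0.16 + 0.58·0.148 = 0.0672 + 0.08584 = 0.15304
By total probability over the outer partition,
P(L) = 0.2·0.12103 + 0.8·0.15304
      = 0.024206 + 0.122432 = 0.146638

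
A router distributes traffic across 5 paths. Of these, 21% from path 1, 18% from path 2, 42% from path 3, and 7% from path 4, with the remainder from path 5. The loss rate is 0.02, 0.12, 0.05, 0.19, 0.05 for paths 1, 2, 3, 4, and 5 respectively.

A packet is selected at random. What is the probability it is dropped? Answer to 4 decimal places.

P(5) = 1 − (0.21 + 0.18 + 0.42 + 0.07) = 0.12.
P(L) = P(L|1)·P(1) + P(L|2)·P(2) + P(L|3)·P(3) + P(L|4)·P(4) + P(L|5)·P(5)
      = 0.02·0.21 + 0.12·0.18 + 0.05·0.42 + 0.19·0.07 + 0.05·0.12
      = 0.0042 + 0.0216 + 0.021 + 0.0133 + 0.006 = 0.0661

P(L) ≈ 0.0661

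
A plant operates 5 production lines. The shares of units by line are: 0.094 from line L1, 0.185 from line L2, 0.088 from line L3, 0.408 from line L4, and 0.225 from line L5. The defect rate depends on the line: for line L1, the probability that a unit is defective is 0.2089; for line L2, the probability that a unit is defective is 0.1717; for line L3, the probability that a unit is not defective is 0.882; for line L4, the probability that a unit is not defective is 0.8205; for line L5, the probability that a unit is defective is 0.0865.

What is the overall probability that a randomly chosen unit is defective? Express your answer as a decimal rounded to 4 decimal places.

0.1545

P(D|L3) = 1 − 0.882 = 0.118.
P(D|L4) = 1 − 0.8205 = 0.1795.
P(D) = P(D|L1)·P(L1) + P(D|L2)·P(L2) + P(D|L3)·P(L3) + P(D|L4)·P(L4) + P(D|L5)·P(L5)
      = 0.2089·0.094 + 0.1717·0.185 + 0.118·0.088 + 0.1795·0.408 + 0.0865·0.225
      = 0.0196366 + 0.0317645 + 0.010384 + 0.073236 + 0.0194625 = 0.1544836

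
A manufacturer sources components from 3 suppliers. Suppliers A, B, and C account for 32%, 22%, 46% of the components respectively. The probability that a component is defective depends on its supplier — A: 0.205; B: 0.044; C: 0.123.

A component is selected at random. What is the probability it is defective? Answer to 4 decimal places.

Using total probability over the partition,
P(D) = P(D|A)·P(A) + P(D|B)·P(B) + P(D|C)·P(C)
      = 0.205·0.32 + 0.044·0.22 + 0.123·0.46
      = 0.0656 + 0.00968 + 0.05658 = 0.13186

0.1319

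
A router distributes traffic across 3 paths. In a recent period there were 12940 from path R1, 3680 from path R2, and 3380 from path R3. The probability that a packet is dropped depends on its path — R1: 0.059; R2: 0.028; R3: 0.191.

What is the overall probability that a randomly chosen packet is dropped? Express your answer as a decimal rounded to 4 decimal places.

Total: 12940 + 3680 + 3380 = 20000.
P(R1) = 12940/20000 = 0.647. P(R2) = 3680/20000 = 0.184. P(R3) = 3380/20000 = 0.169.
Summing over the partition,
P(L) = P(L|R1)·P(R1) + P(L|R2)·P(R2) + P(L|R3)·P(R3)
      = 0.059·0.647 + 0.028·0.184 + 0.191·0.169
      = 0.038173 + 0.005152 + 0.032279 = 0.075604

P(L) ≈ 0.0756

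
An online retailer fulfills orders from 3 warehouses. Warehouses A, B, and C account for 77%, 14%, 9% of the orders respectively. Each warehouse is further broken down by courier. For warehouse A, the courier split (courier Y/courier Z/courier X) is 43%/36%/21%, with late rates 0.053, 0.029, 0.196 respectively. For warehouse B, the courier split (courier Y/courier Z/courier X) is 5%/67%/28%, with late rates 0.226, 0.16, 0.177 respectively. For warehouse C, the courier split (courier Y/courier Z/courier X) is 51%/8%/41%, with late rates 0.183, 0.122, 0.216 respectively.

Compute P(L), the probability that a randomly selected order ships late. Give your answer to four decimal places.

P(L|A) = 0.43·0.053 + 0.36·0.029 + 0.21·0.196 = 0.02279 + 0.01044 + 0.04116 = 0.07439
P(L|B) = 0.05·0.226 + 0.67·0.16 + 0.28·0.177 = 0.0113 + 0.1072 + 0.04956 = 0.16806
P(L|C) = 0.51·0.183 + 0.08·0.122 + 0.41·0.216 = 0.09333 + 0.00976 + 0.08856 = 0.19165
Then overall,
P(L) = 0.77·0.07439 + 0.14·0.16806 + 0.09·0.19165
      = 0.0572803 + 0.0235284 + 0.0172485 = 0.0980572

0.0981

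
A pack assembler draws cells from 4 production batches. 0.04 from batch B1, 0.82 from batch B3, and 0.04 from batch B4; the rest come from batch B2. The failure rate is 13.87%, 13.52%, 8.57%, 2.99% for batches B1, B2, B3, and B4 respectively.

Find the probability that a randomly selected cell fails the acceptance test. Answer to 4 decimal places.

P(B2) = 1 − (0.04 + 0.82 + 0.04) = 0.1.
P(F) = P(F|B1)·P(B1) + P(F|B2)·P(B2) + P(F|B3)·P(B3) + P(F|B4)·P(B4)
      = 0.1387·0.04 + 0.1352·0.1 + 0.0857·0.82 + 0.0299·0.04
      = 0.005548 + 0.01352 + 0.070274 + 0.001196 = 0.090538

P(F) ≈ 0.0905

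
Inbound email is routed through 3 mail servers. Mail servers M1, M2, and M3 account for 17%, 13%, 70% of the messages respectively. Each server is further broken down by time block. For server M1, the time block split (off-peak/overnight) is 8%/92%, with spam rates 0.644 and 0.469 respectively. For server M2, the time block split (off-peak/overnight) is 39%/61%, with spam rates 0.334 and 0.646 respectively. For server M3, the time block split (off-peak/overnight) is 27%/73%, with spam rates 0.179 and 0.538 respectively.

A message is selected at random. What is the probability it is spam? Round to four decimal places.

P(S|M1) = 0.08·0.644 + 0.92·0.469 = 0.05152 + 0.43148 = 0.483
P(S|M2) = 0.39·0.334 + 0.61·0.646 = 0.13026 + 0.39406 = 0.52432
P(S|M3) = 0.27·0.179 + 0.73·0.538 = 0.04833 + 0.39274 = 0.44107
Then overall,
P(S) = 0.17·0.483 + 0.13·0.52432 + 0.7·0.44107
      = 0.08211 + 0.0681616 + 0.308749 = 0.4590206

P(S) ≈ 0.4590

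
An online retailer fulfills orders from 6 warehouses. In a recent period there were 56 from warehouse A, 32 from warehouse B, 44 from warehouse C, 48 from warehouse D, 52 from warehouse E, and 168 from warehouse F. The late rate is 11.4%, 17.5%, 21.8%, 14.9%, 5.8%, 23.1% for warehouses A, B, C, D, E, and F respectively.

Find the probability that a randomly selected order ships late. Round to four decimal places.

P(L) ≈ 0.1764

Total: 56 + 32 + 44 + 48 + 52 + 168 = 400.
P(A) = 56/400 = 0.14. P(B) = 32/400 = 0.08. P(C) = 44/400 = 0.11. P(D) = 48/400 = 0.12. P(E) = 52/400 = 0.13. P(F) = 168/400 = 0.42.
P(L) = P(L|A)·P(A) + P(L|B)·P(B) + P(L|C)·P(C) + P(L|D)·P(D) + P(L|E)·P(E) + P(L|F)·P(F)
      = 0.114·0.14 + 0.175·0.08 + 0.218·0.11 + 0.149·0.12 + 0.058·0.13 + 0.231·0.42
      = 0.01596 + 0.014 + 0.02398 + 0.01788 + 0.00754 + 0.09702 = 0.17638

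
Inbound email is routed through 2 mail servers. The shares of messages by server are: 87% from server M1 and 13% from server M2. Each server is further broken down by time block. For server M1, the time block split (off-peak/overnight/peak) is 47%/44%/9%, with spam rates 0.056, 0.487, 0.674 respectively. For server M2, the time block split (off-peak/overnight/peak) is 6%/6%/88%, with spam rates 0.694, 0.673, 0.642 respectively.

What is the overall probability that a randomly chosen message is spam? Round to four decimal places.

0.3462

P(S|M1) = 0.47·0.056 + 0.44·0.487 + 0.09·0.674 = 0.02632 + 0.21428 + 0.06066 = 0.30126
P(S|M2) = 0.06·0.694 + 0.06·0.673 + 0.88·0.642 = 0.04164 + 0.04038 + 0.56496 = 0.64698
Then overall,
P(S) = 0.87·0.30126 + 0.13·0.64698
      = 0.2620962 + 0.0841074 = 0.3462036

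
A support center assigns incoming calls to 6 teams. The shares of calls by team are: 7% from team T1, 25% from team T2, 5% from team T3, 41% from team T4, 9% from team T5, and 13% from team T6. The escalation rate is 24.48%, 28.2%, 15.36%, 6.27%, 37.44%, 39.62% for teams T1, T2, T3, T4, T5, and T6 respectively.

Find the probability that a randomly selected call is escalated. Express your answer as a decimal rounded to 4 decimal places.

P(E) ≈ 0.2062

P(E) = P(E|T1)·P(T1) + P(E|T2)·P(T2) + P(E|T3)·P(T3) + P(E|T4)·P(T4) + P(E|T5)·P(T5) + P(E|T6)·P(T6)
      = 0.2448·0.07 + 0.282·0.25 + 0.1536·0.05 + 0.0627·0.41 + 0.3744·0.09 + 0.3962·0.13
      = 0.017136 + 0.0705 + 0.00768 + 0.025707 + 0.033696 + 0.051506 = 0.206225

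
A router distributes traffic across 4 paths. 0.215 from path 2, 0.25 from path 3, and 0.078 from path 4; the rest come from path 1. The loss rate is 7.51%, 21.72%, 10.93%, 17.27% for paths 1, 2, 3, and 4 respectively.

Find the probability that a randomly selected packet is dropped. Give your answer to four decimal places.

P(L) ≈ 0.1218

P(1) = 1 − (0.215 + 0.25 + 0.078) = 0.457.
P(L) = P(L|1)·P(1) + P(L|2)·P(2) + P(L|3)·P(3) + P(L|4)·P(4)
      = 0.0751·0.457 + 0.2172·0.215 + 0.1093·0.25 + 0.1727·0.078
      = 0.0343207 + 0.046698 + 0.027325 + 0.0134706 = 0.1218143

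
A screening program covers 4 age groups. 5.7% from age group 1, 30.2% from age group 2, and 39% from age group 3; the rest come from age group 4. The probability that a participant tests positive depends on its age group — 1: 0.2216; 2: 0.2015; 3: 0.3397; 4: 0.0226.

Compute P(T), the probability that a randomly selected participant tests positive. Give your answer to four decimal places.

0.2116

P(4) = 1 − (0.057 + 0.302 + 0.39) = 0.251.
Using total probability over the partition,
P(T) = P(T|1)·P(1) + P(T|2)·P(2) + P(T|3)·P(3) + P(T|4)·P(4)
      = 0.2216·0.057 + 0.2015·0.302 + 0.3397·0.39 + 0.0226·0.251
      = 0.0126312 + 0.060853 + 0.132483 + 0.0056726 = 0.2116398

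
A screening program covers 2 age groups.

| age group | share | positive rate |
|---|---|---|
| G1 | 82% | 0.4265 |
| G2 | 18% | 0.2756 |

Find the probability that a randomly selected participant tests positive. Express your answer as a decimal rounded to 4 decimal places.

P(T) ≈ 0.3993

P(T) = P(T|G1)·P(G1) + P(T|G2)·P(G2)
      = 0.4265·0.82 + 0.2756·0.18
      = 0.34973 + 0.049608 = 0.399338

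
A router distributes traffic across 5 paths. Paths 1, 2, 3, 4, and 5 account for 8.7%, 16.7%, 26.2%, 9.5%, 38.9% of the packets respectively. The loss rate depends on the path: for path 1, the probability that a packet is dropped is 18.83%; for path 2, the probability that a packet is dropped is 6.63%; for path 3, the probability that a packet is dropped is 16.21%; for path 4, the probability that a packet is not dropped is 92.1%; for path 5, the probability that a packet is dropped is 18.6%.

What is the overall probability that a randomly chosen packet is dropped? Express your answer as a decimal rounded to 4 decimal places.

P(L|4) = 1 − 0.921 = 0.079.
P(L) = P(L|1)·P(1) + P(L|2)·P(2) + P(L|3)·P(3) + P(L|4)·P(4) + P(L|5)·P(5)
      = 0.1883·0.087 + 0.0663·0.167 + 0.1621·0.262 + 0.079·0.095 + 0.186·0.389
      = 0.0163821 + 0.0110721 + 0.0424702 + 0.007505 + 0.072354 = 0.1497834

0.1498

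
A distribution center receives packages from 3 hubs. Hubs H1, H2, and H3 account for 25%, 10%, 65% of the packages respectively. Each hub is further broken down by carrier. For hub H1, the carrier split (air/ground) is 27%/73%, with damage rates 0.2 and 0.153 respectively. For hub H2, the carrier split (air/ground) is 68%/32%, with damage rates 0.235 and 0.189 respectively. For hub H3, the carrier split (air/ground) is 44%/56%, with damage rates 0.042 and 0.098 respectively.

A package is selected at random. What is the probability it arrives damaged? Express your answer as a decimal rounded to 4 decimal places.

P(D) ≈ 0.1111

P(D|H1) = 0.27·0.2 + 0.73·0.153 = 0.054 + 0.11169 = 0.16569
P(D|H2) = 0.68·0.235 + 0.32·0.189 = 0.1598 + 0.06048 = 0.22028
P(D|H3) = 0.44·0.042 + 0.56·0.098 = 0.01848 + 0.05488 = 0.07336
By total probability over the outer partition,
P(D) = 0.25·0.16569 + 0.1·0.22028 + 0.65·0.07336
      = 0.0414225 + 0.022028 + 0.047684 = 0.1111345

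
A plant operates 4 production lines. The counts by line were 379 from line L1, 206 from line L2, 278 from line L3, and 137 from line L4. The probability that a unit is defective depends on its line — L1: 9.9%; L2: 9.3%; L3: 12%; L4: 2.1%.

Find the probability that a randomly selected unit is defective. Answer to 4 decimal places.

Total: 379 + 206 + 278 + 137 = 1000.
P(L1) = 379/1000 = 0.379. P(L2) = 206/1000 = 0.206. P(L3) = 278/1000 = 0.278. P(L4) = 137/1000 = 0.137.
Using total probability over the partition,
P(D) = P(D|L1)·P(L1) + P(D|L2)·P(L2) + P(D|L3)·P(L3) + P(D|L4)·P(L4)
      = 0.099·0.379 + 0.093·0.206 + 0.12·0.278 + 0.021·0.137
      = 0.037521 + 0.019158 + 0.03336 + 0.002877 = 0.092916

0.0929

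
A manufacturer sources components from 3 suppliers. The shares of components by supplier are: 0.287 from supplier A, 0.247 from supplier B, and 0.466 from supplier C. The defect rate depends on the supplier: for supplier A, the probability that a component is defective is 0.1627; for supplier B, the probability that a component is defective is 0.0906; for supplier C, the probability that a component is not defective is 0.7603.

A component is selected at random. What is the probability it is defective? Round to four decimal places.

P(D|C) = 1 − 0.7603 = 0.2397.
P(D) = P(D|A)·P(A) + P(D|B)·P(B) + P(D|C)·P(C)
      = 0.1627·0.287 + 0.0906·0.247 + 0.2397·0.466
      = 0.0466949 + 0.0223782 + 0.1117002 = 0.1807733

0.1808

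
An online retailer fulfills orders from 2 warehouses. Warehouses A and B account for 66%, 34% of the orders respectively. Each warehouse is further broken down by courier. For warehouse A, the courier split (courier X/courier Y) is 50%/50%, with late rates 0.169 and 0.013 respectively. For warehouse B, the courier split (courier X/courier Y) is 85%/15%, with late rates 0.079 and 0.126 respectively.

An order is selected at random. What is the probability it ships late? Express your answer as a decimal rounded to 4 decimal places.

0.0893

P(L|A) = 0.5·0.169 + 0.5·0.013 = 0.0845 + 0.0065 = 0.091
P(L|B) = 0.85·0.079 + 0.15·0.126 = 0.06715 + 0.0189 = 0.08605
By total probability over the outer partition,
P(L) = 0.66·0.091 + 0.34·0.08605
      = 0.06006 + 0.029257 = 0.089317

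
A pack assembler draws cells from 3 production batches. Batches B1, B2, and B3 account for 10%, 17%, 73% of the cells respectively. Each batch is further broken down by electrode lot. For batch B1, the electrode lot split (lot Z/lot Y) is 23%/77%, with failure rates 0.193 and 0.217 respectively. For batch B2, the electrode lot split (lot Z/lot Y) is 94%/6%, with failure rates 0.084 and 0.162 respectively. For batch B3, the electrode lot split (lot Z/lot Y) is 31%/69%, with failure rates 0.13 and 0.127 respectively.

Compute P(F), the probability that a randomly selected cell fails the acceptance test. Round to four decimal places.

P(F|B1) = 0.23·0.193 + 0.77·0.217 = 0.04439 + 0.16709 = 0.21148
P(F|B2) = 0.94·0.084 + 0.06·0.162 = 0.07896 + 0.00972 = 0.08868
P(F|B3) = 0.31·0.13 + 0.69·0.127 = 0.0403 + 0.08763 = 0.12793
Then overall,
P(F) = 0.1·0.21148 + 0.17·0.08868 + 0.73·0.12793
      = 0.021148 + 0.0150756 + 0.0933889 = 0.1296125

P(F) ≈ 0.1296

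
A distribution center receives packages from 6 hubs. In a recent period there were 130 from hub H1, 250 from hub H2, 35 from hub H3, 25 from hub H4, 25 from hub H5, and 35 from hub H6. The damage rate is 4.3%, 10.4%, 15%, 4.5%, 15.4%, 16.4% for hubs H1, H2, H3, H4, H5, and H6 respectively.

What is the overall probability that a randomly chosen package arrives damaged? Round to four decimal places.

Total: 130 + 250 + 35 + 25 + 25 + 35 = 500.
P(H1) = 130/500 = 0.26. P(H2) = 250/500 = 0.5. P(H3) = 35/500 = 0.07. P(H4) = 25/500 = 0.05. P(H5) = 25/500 = 0.05. P(H6) = 35/500 = 0.07.
P(D) = P(D|H1)·P(H1) + P(D|H2)·P(H2) + P(D|H3)·P(H3) + P(D|H4)·P(H4) + P(D|H5)·P(H5) + P(D|H6)·P(H6)
      = 0.043·0.26 + 0.104·0.5 + 0.15·0.07 + 0.045·0.05 + 0.154·0.05 + 0.164·0.07
      = 0.01118 + 0.052 + 0.0105 + 0.00225 + 0.0077 + 0.01148 = 0.09511

P(D) ≈ 0.0951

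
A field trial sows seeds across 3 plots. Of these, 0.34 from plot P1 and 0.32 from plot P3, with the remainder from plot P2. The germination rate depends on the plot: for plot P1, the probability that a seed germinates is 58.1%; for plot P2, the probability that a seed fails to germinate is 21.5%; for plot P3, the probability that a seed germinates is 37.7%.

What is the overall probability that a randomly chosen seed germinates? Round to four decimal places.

P(P2) = 1 − (0.34 + 0.32) = 0.34.
P(G|P2) = 1 − 0.215 = 0.785.
P(G) = P(G|P1)·P(P1) + P(G|P2)·P(P2) + P(G|P3)·P(P3)
      = 0.581·0.34 + 0.785·0.34 + 0.377·0.32
      = 0.19754 + 0.2669 + 0.12064 = 0.58508

P(G) ≈ 0.5851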